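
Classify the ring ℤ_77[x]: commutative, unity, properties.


ℤ_77 has zero divisors (7·11 ≡ 0), and these lift to constant zero divisors in ℤ_77[x]; so not an integral domain
Commutative: Yes
Integral domain: No
Has unity: Yes

ℤ_77[x]: Commutative=Yes, Unity=Yes


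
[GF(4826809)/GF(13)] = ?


GF(4826809) = GF(13^6), so the extension degree is 6

[GF(4826809)/GF(13)] = 6


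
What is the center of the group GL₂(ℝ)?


Z(G) = {g ∈ G | gx = xg for all x ∈ G}
Only scalar multiples of the identity commute with all invertible matrices

Z(GL₂(ℝ)) = {aI : a ∈ ℝ, a ≠ 0}


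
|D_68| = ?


|D_n| = 2n (n rotations and n reflections)
|D_68| = 2×68 = 136

|D_68| = 136


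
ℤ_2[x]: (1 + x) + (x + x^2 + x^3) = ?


Add coefficients mod 2:
x^0: 1 + 0 = 1 (mod 2)
x^1: 1 + 1 = 0 (mod 2)
x^2: 0 + 1 = 1 (mod 2)
x^3: 0 + 1 = 1 (mod 2)
Result: 1 + x^2 + x^3

f + g = 1 + x^2 + x^3


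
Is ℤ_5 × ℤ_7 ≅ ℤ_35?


Comparing ℤ_5 × ℤ_7 and ℤ_35:
gcd(5,7) = 1, so ℤ_5 × ℤ_7 ≅ ℤ_35 (CRT)

Yes, ℤ_5 × ℤ_7 ≅ ℤ_35


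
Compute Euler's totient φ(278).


Factor n: 278 = 2 × 139
φ(n) = n · ∏(1 - 1/p) over distinct primes p | n
φ(278) = 278 · (1 - 1/2) · (1 - 1/139) = 138

φ(278) = 138


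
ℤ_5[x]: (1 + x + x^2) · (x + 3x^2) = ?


Expand and collect like terms; reduce coefficients mod 5:
x^0: 1·0 = 0 ≡ 0 (mod 5)
x^1: 1·1 + 1·0 = 1 ≡ 1 (mod 5)
x^2: 1·3 + 1·1 + 1·0 = 4 ≡ 4 (mod 5)
x^3: 1·3 + 1·1 = 4 ≡ 4 (mod 5)
x^4: 1·3 = 3 ≡ 3 (mod 5)
Result: x + 4x^2 + 4x^3 + 3x^4

f · g = x + 4x^2 + 4x^3 + 3x^4


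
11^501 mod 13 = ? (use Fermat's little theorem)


Fermat's little theorem: if p is prime and gcd(a,p)=1, then a^(p-1) ≡ 1 (mod p)
p = 13 is prime, gcd(11,13) = 1
Reduce exponent: 501 mod 12 = 9
So 11^501 ≡ 11^9 (mod 13)
11^9 mod 13 = 8

11^501 ≡ 8 (mod 13)


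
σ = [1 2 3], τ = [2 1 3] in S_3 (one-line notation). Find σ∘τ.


σ∘τ: apply τ first, then σ
1 →τ 2 →σ 2
2 →τ 1 →σ 1
3 →τ 3 →σ 3

σ∘τ = [2 1 3]


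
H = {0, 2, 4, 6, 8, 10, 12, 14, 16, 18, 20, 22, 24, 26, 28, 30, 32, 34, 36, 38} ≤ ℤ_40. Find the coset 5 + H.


5 + H = {5 + h (mod 40) : h ∈ H}
5+0=5, 5+2=7, 5+4=9, 5+6=11, 5+8=13, 5+10=15, 5+12=17, 5+14=19, 5+16=21, 5+18=23, 5+20=25, 5+22=27, 5+24=29, 5+26=31, 5+28=33, 5+30=35, 5+32=37, 5+34=39, 5+36=1, 5+38=3
5 + H = {1, 3, 5, 7, 9, 11, 13, 15, 17, 19, 21, 23, 25, 27, 29, 31, 33, 35, 37, 39} = 1 + H

5 + H = {1, 3, 5, 7, 9, 11, 13, 15, 17, 19, 21, 23, 25, 27, 29, 31, 33, 35, 37, 39}


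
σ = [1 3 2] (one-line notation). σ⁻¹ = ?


To find σ⁻¹, swap domain and range:
σ(1) = 1 → σ⁻¹(1) = 1
σ(2) = 3 → σ⁻¹(3) = 2
σ(3) = 2 → σ⁻¹(2) = 3

σ⁻¹ = [1 3 2]


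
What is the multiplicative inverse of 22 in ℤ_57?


Use the extended Euclidean algorithm to write 1 = 22·s + 57·t; then s mod 57 is the inverse.
Euclidean algorithm:
  22 = 0·57 + 22
  57 = 2·22 + 13
  22 = 1·13 + 9
  13 = 1·9 + 4
  9 = 2·4 + 1
  4 = 4·1 + 0
gcd(22,57) = 1
Back-substitution gives: 22·(13) + 57·(-5) = 1
So 22⁻¹ ≡ 13 ≡ 13 (mod 57)
Check: 22 × 13 = 286 ≡ 1 (mod 57) ✓

22⁻¹ ≡ 13 (mod 57)


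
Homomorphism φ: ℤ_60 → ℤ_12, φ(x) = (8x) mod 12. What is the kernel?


Kernel = preimage of identity
ker(φ) = {x ∈ ℤ_60 : 8x ≡ 0 (mod 12)}. Since 12 | 60, φ is well-defined. The kernel is the cyclic subgroup ⟨3⟩ of ℤ_60 (order 20), i.e. {0, 3, 6, 9, 12, 15, 18, 21, 24, 27, 30, 33, 36, 39, 42, 45, 48, 51, 54, 57}

ker(φ) = {0, 3, 6, 9, 12, 15, 18, 21, 24, 27, 30, 33, 36, 39, 42, 45, 48, 51, 54, 57}


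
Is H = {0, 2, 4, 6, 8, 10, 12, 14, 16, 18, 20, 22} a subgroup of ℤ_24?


Subgroup test for H = {0, 2, 4, 6, 8, 10, 12, 14, 16, 18, 20, 22} in (ℤ_24, +):
(1) 0 ∈ H? Yes
(2) Closure: for all a,b ∈ H, (a+b) mod 24 ∈ H? Yes
(3) Inverses: for all a ∈ H, -a mod 24 ∈ H? Yes

Yes, H is a subgroup of ℤ_24


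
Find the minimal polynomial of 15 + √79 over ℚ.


Let α = 15 + √79. Then α - 15 = √79, so (α - 15)² = 79, giving α² - 30α + 146 = 0. Degree 2 and α ∉ ℚ, so this is the minimal polynomial.

Minimal polynomial: x² - 30x + 146


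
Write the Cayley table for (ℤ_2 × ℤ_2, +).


Elements: {(0,0), (0,1), (1,0), (1,1)}
Operation: componentwise addition mod (2, 2)
Entry (a, b) = ((a₁+b₁) mod 2, (a₂+b₂) mod 2)

Cayley table:
      | (0,0) | (0,1) | (1,0) | (1,1)
(0,0) | (0,0) | (0,1) | (1,0) | (1,1)
(0,1) | (0,1) | (0,0) | (1,1) | (1,0)
(1,0) | (1,0) | (1,1) | (0,0) | (0,1)
(1,1) | (1,1) | (1,0) | (0,1) | (0,0)


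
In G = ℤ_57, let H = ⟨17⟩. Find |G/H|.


|⟨17⟩| = n / gcd(17, 57) = 57 / 1 = 57
H is normal (ℤ_57 is abelian).
|G/H| = |G| / |H| = 57 / 57 = 1

|G/H| = 1


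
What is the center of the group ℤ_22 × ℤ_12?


Z(G) = {g ∈ G | gx = xg for all x ∈ G}
Direct product of abelian groups is abelian, so Z(G) = G

Z(ℤ_22 × ℤ_12) = ℤ_22 × ℤ_12


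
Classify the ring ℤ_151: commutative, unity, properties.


ℤ_151 is a commutative ring with unity 1; 151 is prime, so ℤ_151 is a field (hence an integral domain)
Commutative: Yes
Integral domain: Yes
Has unity: Yes

ℤ_151: Commutative=Yes, Unity=Yes


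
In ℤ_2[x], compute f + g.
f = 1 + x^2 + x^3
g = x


Add coefficients mod 2:
x^0: 1 + 0 = 1 (mod 2)
x^1: 0 + 1 = 1 (mod 2)
x^2: 1 + 0 = 1 (mod 2)
x^3: 1 + 0 = 1 (mod 2)
Result: 1 + x + x^2 + x^3

f + g = 1 + x + x^2 + x^3


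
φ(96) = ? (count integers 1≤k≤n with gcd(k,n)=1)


Factor n: 96 = 2^5 × 3
φ(n) = n · ∏(1 - 1/p) over distinct primes p | n
φ(96) = 96 · (1 - 1/2) · (1 - 1/3) = 32

φ(96) = 32


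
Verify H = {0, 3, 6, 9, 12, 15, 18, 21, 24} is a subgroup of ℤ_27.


Subgroup test for H = {0, 3, 6, 9, 12, 15, 18, 21, 24} in (ℤ_27, +):
(1) 0 ∈ H? Yes
(2) Closure: for all a,b ∈ H, (a+b) mod 27 ∈ H? Yes
(3) Inverses: for all a ∈ H, -a mod 27 ∈ H? Yes

Yes, H is a subgroup of ℤ_27


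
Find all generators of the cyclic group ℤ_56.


g generates ℤ_n iff gcd(g,n) = 1
Prime factors of 56: 2, 7
Generators are g ∈ {1,...,55} not divisible by any of these primes.
Generators: {1, 3, 5, 9, 11, 13, 15, 17, 19, 23, 25, 27, 29, 31, 33, 37, 39, 41, 43, 45, 47, 51, 53, 55}
Number of generators = φ(56) = 24

Generators of ℤ_56 = {1, 3, 5, 9, 11, 13, 15, 17, 19, 23, 25, 27, 29, 31, 33, 37, 39, 41, 43, 45, 47, 51, 53, 55}


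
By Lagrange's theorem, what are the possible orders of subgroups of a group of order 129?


Lagrange's theorem: |H| divides |G|
|G| = 129
Divisors of 129: 1, 3, 43, 129

Possible subgroup orders: {1, 3, 43, 129}


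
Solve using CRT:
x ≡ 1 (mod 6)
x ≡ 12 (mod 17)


m₁ = 6, m₂ = 17, gcd = 1, so CRT applies. M = m₁·m₂ = 102
Let M₁ = M/m₁ = 17, M₂ = M/m₂ = 6
Find y₁ ≡ M₁⁻¹ (mod m₁): 17⁻¹ ≡ 5 (mod 6)
Find y₂ ≡ M₂⁻¹ (mod m₂): 6⁻¹ ≡ 3 (mod 17)
x = a₁·M₁·y₁ + a₂·M₂·y₂ = 1·17·5 + 12·6·3 = 301
Reduce mod 102: x ≡ 97
Check: 97 mod 6 = 1 ✓, 97 mod 17 = 12 ✓

x ≡ 97 (mod 102)


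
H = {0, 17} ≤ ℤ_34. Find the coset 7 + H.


7 + H = {7 + h (mod 34) : h ∈ H}
7+0=7, 7+17=24

7 + H = {7, 24}


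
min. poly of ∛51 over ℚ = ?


∛51 satisfies x³ - 51 = 0, irreducible over ℚ (no rational root; 51 is not a perfect cube)

Minimal polynomial: x³ - 51


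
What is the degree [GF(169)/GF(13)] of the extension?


GF(169) = GF(13^2), so the extension degree is 2

[GF(169)/GF(13)] = 2


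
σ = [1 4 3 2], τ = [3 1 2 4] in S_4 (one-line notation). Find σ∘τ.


σ∘τ: apply τ first, then σ
1 →τ 3 →σ 3
2 →τ 1 →σ 1
3 →τ 2 →σ 4
4 →τ 4 →σ 2

σ∘τ = [3 1 4 2]


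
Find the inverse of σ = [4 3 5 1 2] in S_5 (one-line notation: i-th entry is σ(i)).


To find σ⁻¹, swap domain and range:
σ(1) = 4 → σ⁻¹(4) = 1
σ(2) = 3 → σ⁻¹(3) = 2
σ(3) = 5 → σ⁻¹(5) = 3
σ(4) = 1 → σ⁻¹(1) = 4
σ(5) = 2 → σ⁻¹(2) = 5

σ⁻¹ = [4 5 2 1 3]


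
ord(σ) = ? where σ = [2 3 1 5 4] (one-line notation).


Cycle decomposition: (1 2 3) (4 5)
Cycle lengths: 3, 2
Order = lcm(3, 2) = 6

ord(σ) = 6


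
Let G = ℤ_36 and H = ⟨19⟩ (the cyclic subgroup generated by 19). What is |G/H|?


|⟨19⟩| = n / gcd(19, 36) = 36 / 1 = 36
H is normal (ℤ_36 is abelian).
|G/H| = |G| / |H| = 36 / 36 = 1

|G/H| = 1


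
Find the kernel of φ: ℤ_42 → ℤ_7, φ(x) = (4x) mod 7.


Kernel = preimage of identity
ker(φ) = {x ∈ ℤ_42 : 4x ≡ 0 (mod 7)}. Since 7 | 42, φ is well-defined. The kernel is the cyclic subgroup ⟨7⟩ of ℤ_42 (order 6), i.e. {0, 7, 14, 21, 28, 35}

ker(φ) = {0, 7, 14, 21, 28, 35}


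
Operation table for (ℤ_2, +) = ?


Elements: {0, 1}
Operation: addition mod 2
Entry (a, b) = (a + b) mod 2

Cayley table:
  | 0 | 1
0 | 0 | 1
1 | 1 | 0


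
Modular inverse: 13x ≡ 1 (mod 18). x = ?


Use the extended Euclidean algorithm to write 1 = 13·s + 18·t; then s mod 18 is the inverse.
Euclidean algorithm:
  13 = 0·18 + 13
  18 = 1·13 + 5
  13 = 2·5 + 3
  5 = 1·3 + 2
  3 = 1·2 + 1
  2 = 2·1 + 0
gcd(13,18) = 1
Back-substitution gives: 13·(7) + 18·(-5) = 1
So 13⁻¹ ≡ 7 ≡ 7 (mod 18)
Check: 13 × 7 = 91 ≡ 1 (mod 18) ✓

13⁻¹ ≡ 7 (mod 18)


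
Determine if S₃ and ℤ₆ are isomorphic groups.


Comparing S₃ and ℤ₆:
S₃ is non-abelian, ℤ₆ is abelian

No, S₃ ≇ ℤ₆


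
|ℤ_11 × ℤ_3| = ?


|A × B| = |A| · |B|
|ℤ_11 × ℤ_3| = 11 × 3 = 33

|ℤ_11 × ℤ_3| = 33


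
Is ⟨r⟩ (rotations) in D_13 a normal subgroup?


H = ⟨r⟩ (rotations) in D_13
The rotation subgroup ⟨r⟩ has index 2 in D_13, so it is normal

Yes, normal subgroup


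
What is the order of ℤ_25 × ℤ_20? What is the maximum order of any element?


|ℤ_25 × ℤ_20| = 25 × 20 = 500
Max element order = lcm(25,20) = 100
Cyclic? No (gcd=5)

|ℤ_25×ℤ_20| = 500, max element order = 100


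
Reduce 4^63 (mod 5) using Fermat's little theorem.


Fermat's little theorem: if p is prime and gcd(a,p)=1, then a^(p-1) ≡ 1 (mod p)
p = 5 is prime, gcd(4,5) = 1
Reduce exponent: 63 mod 4 = 3
So 4^63 ≡ 4^3 (mod 5)
4^3 mod 5 = 4

4^63 ≡ 4 (mod 5)


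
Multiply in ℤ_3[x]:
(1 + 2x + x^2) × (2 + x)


Expand and collect like terms; reduce coefficients mod 3:
x^0: 1·2 = 2 ≡ 2 (mod 3)
x^1: 1·1 + 2·2 = 5 ≡ 2 (mod 3)
x^2: 2·1 + 1·2 = 4 ≡ 1 (mod 3)
x^3: 1·1 = 1 ≡ 1 (mod 3)
Result: 2 + 2x + x^2 + x^3

f · g = 2 + 2x + x^2 + x^3


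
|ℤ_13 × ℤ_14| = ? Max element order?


|ℤ_13 × ℤ_14| = 13 × 14 = 182
Max element order = lcm(13,14) = 182
Cyclic? Yes (gcd=1)

|ℤ_13×ℤ_14| = 182, max element order = 182


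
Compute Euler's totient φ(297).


Factor n: 297 = 3^3 × 11
φ(n) = n · ∏(1 - 1/p) over distinct primes p | n
φ(297) = 297 · (1 - 1/3) · (1 - 1/11) = 180

φ(297) = 180


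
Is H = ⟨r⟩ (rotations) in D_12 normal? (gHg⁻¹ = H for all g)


H = ⟨r⟩ (rotations) in D_12
The rotation subgroup ⟨r⟩ has index 2 in D_12, so it is normal

Yes, normal subgroup


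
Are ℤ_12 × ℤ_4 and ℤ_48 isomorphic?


Comparing ℤ_12 × ℤ_4 and ℤ_48:
gcd(12,4) = 4 ≠ 1. Max element order in ℤ_12×ℤ_4 is lcm(12,4) = 12 < 48, so it has no element of order 48

No, ℤ_12 × ℤ_4 ≇ ℤ_48


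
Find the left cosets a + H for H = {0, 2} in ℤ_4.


H = {0, 2}, |H| = 2
Number of cosets = |G|/|H| = 4/2 = 2
0 + H = {0, 2}
1 + H = {1, 3}

Cosets: 0+H={0,2}; 1+H={1,3}


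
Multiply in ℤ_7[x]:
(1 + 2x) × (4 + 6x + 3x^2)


Expand and collect like terms; reduce coefficients mod 7:
x^0: 1·4 = 4 ≡ 4 (mod 7)
x^1: 1·6 + 2·4 = 14 ≡ 0 (mod 7)
x^2: 1·3 + 2·6 = 15 ≡ 1 (mod 7)
x^3: 2·3 = 6 ≡ 6 (mod 7)
Result: 4 + x^2 + 6x^3

f · g = 4 + x^2 + 6x^3


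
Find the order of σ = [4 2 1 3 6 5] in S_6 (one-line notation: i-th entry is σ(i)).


Cycle decomposition: (1 4 3) (5 6)
Cycle lengths: 3, 2
Order = lcm(3, 2) = 6

ord(σ) = 6


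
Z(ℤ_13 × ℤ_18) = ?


Z(G) = {g ∈ G | gx = xg for all x ∈ G}
Direct product of abelian groups is abelian, so Z(G) = G

Z(ℤ_13 × ℤ_18) = ℤ_13 × ℤ_18


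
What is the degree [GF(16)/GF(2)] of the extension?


GF(16) = GF(2^4), so the extension degree is 4

[GF(16)/GF(2)] = 4


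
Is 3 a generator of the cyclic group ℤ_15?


g generates ℤ_n iff gcd(g, n) = 1
gcd(3, 15) = 3
Since gcd = 3 ≠ 1, ⟨3⟩ has order 5 < 15, so 3 is not a generator.

No, 3 does not generate ℤ_15


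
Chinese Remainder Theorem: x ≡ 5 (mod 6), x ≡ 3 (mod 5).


m₁ = 6, m₂ = 5, gcd = 1, so CRT applies. M = m₁·m₂ = 30
Let M₁ = M/m₁ = 5, M₂ = M/m₂ = 6
Find y₁ ≡ M₁⁻¹ (mod m₁): 5⁻¹ ≡ 5 (mod 6)
Find y₂ ≡ M₂⁻¹ (mod m₂): 6⁻¹ ≡ 1 (mod 5)
x = a₁·M₁·y₁ + a₂·M₂·y₂ = 5·5·5 + 3·6·1 = 143
Reduce mod 30: x ≡ 23
Check: 23 mod 6 = 5 ✓, 23 mod 5 = 3 ✓

x ≡ 23 (mod 30)


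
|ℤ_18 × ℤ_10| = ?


|A × B| = |A| · |B|
|ℤ_18 × ℤ_10| = 18 × 10 = 180

|ℤ_18 × ℤ_10| = 180


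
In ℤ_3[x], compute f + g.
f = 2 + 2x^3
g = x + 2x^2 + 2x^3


Add coefficients mod 3:
x^0: 2 + 0 = 2 (mod 3)
x^1: 0 + 1 = 1 (mod 3)
x^2: 0 + 2 = 2 (mod 3)
x^3: 2 + 2 = 1 (mod 3)
Result: 2 + x + 2x^2 + x^3

f + g = 2 + x + 2x^2 + x^3


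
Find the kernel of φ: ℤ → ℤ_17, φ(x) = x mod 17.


Kernel = preimage of identity
ker(φ) = {x ∈ ℤ : x ≡ 0 (mod 17)} = 17ℤ = {0, ±17, ±34, ...}

ker(φ) = 17ℤ


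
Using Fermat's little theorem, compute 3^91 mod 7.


Fermat's little theorem: if p is prime and gcd(a,p)=1, then a^(p-1) ≡ 1 (mod p)
p = 7 is prime, gcd(3,7) = 1
Reduce exponent: 91 mod 6 = 1
So 3^91 ≡ 3^1 (mod 7)
3^1 mod 7 = 3

3^91 ≡ 3 (mod 7)


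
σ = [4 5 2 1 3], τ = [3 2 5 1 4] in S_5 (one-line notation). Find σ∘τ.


σ∘τ: apply τ first, then σ
1 →τ 3 →σ 2
2 →τ 2 →σ 5
3 →τ 5 →σ 3
4 →τ 1 →σ 4
5 →τ 4 →σ 1

σ∘τ = [2 5 3 4 1]


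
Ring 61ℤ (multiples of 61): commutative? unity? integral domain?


61ℤ is a commutative ring under +,× but has no multiplicative identity (1 ∉ 61ℤ); it has no zero divisors, but without unity it is not an integral domain
Commutative: Yes
Integral domain: No
Has unity: No

61ℤ (multiples of 61): Commutative=Yes, Unity=No


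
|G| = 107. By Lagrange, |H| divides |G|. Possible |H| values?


Lagrange's theorem: |H| divides |G|
|G| = 107
Divisors of 107: 1, 107

Possible subgroup orders: {1, 107}


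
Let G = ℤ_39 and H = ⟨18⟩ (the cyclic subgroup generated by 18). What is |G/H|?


|⟨18⟩| = n / gcd(18, 39) = 39 / 3 = 13
H is normal (ℤ_39 is abelian).
|G/H| = |G| / |H| = 39 / 13 = 3

|G/H| = 3


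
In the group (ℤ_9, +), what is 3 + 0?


Operation: addition mod 9
3 + 0 = (a + b) mod 9 with a = 3, b = 0

3 + 0 = 3


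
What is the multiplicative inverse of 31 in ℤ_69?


Use the extended Euclidean algorithm to write 1 = 31·s + 69·t; then s mod 69 is the inverse.
Euclidean algorithm:
  31 = 0·69 + 31
  69 = 2·31 + 7
  31 = 4·7 + 3
  7 = 2·3 + 1
  3 = 3·1 + 0
gcd(31,69) = 1
Back-substitution gives: 31·(-20) + 69·(9) = 1
So 31⁻¹ ≡ -20 ≡ 49 (mod 69)
Check: 31 × 49 = 1519 ≡ 1 (mod 69) ✓

31⁻¹ ≡ 49 (mod 69)


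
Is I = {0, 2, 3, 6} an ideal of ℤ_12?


Check ideal conditions for I = {0, 2, 3, 6} in ℤ_12:
(1) I is an additive subgroup? No
(2) For r ∈ ℤ_12 and a ∈ I: r·a ∈ I? No  [counterexample: r=2, a=2, r·a mod 12 = 4 ∉ I]

No, I is not an ideal of ℤ_12


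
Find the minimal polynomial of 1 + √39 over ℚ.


Let α = 1 + √39. Then α - 1 = √39, so (α - 1)² = 39, giving α² - 2α - 38 = 0. Degree 2 and α ∉ ℚ, so this is the minimal polynomial.

Minimal polynomial: x² - 2x - 38


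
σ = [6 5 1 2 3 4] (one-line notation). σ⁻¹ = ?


To find σ⁻¹, swap domain and range:
σ(1) = 6 → σ⁻¹(6) = 1
σ(2) = 5 → σ⁻¹(5) = 2
σ(3) = 1 → σ⁻¹(1) = 3
σ(4) = 2 → σ⁻¹(2) = 4
σ(5) = 3 → σ⁻¹(3) = 5
σ(6) = 4 → σ⁻¹(4) = 6

σ⁻¹ = [3 4 5 6 2 1]


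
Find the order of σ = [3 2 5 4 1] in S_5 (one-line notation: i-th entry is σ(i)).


Cycle decomposition: (1 3 5)
Cycle lengths: 3
Order = lcm(3) = 3

ord(σ) = 3


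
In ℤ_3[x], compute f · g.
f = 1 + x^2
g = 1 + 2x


Expand and collect like terms; reduce coefficients mod 3:
x^0: 1·1 = 1 ≡ 1 (mod 3)
x^1: 1·2 + 0·1 = 2 ≡ 2 (mod 3)
x^2: 0·2 + 1·1 = 1 ≡ 1 (mod 3)
x^3: 1·2 = 2 ≡ 2 (mod 3)
Result: 1 + 2x + x^2 + 2x^3

f · g = 1 + 2x + x^2 + 2x^3


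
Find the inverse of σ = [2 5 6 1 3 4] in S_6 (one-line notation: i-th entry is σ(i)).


To find σ⁻¹, swap domain and range:
σ(1) = 2 → σ⁻¹(2) = 1
σ(2) = 5 → σ⁻¹(5) = 2
σ(3) = 6 → σ⁻¹(6) = 3
σ(4) = 1 → σ⁻¹(1) = 4
σ(5) = 3 → σ⁻¹(3) = 5
σ(6) = 4 → σ⁻¹(4) = 6

σ⁻¹ = [4 1 5 6 2 3]


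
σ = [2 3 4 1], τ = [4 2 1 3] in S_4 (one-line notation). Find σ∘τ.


σ∘τ: apply τ first, then σ
1 →τ 4 →σ 1
2 →τ 2 →σ 3
3 →τ 1 →σ 2
4 →τ 3 →σ 4

σ∘τ = [1 3 2 4]


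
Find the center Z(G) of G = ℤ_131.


Z(G) = {g ∈ G | gx = xg for all x ∈ G}
ℤ_131 is abelian, so Z(G) = G

Z(ℤ_131) = ℤ_131


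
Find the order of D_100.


|D_n| = 2n (n rotations and n reflections)
|D_100| = 2×100 = 200

|D_100| = 200


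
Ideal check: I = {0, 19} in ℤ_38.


Check ideal conditions for I = {0, 19} in ℤ_38:
(1) I is an additive subgroup? Yes
(2) For r ∈ ℤ_38 and a ∈ I: r·a ∈ I? Yes

Yes, I is an ideal of ℤ_38


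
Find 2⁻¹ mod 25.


Use the extended Euclidean algorithm to write 1 = 2·s + 25·t; then s mod 25 is the inverse.
Euclidean algorithm:
  2 = 0·25 + 2
  25 = 12·2 + 1
  2 = 2·1 + 0
gcd(2,25) = 1
Back-substitution gives: 2·(-12) + 25·(1) = 1
So 2⁻¹ ≡ -12 ≡ 13 (mod 25)
Check: 2 × 13 = 26 ≡ 1 (mod 25) ✓

2⁻¹ ≡ 13 (mod 25)


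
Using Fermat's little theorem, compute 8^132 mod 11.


Fermat's little theorem: if p is prime and gcd(a,p)=1, then a^(p-1) ≡ 1 (mod p)
p = 11 is prime, gcd(8,11) = 1
Reduce exponent: 132 mod 10 = 2
So 8^132 ≡ 8^2 (mod 11)
8^2 mod 11 = 9

8^132 ≡ 9 (mod 11)


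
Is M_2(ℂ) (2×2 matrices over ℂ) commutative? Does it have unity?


Matrix multiplication is non-commutative for n ≥ 2; the identity matrix I is the unity; singular matrices give zero divisors, so not an integral domain
Commutative: No
Integral domain: No
Has unity: Yes

M_2(ℂ) (2×2 matrices over ℂ): Commutative=No, Unity=Yes


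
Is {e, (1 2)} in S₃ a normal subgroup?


H = {e, (1 2)} in S₃
(1 3)(1 2)(1 3)⁻¹ = (2 3) ∉ {e, (1 2)}, so it is not normal

No, not a normal subgroup


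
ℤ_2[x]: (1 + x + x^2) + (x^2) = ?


Add coefficients mod 2:
x^0: 1 + 0 = 1 (mod 2)
x^1: 1 + 0 = 1 (mod 2)
x^2: 1 + 1 = 0 (mod 2)
Result: 1 + x

f + g = 1 + x


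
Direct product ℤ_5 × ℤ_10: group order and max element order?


|ℤ_5 × ℤ_10| = 5 × 10 = 50
Max element order = lcm(5,10) = 10
Cyclic? No (gcd=5)

|ℤ_5×ℤ_10| = 50, max element order = 10


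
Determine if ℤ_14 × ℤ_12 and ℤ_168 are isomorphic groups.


Comparing ℤ_14 × ℤ_12 and ℤ_168:
gcd(14,12) = 2 ≠ 1. Max element order in ℤ_14×ℤ_12 is lcm(14,12) = 84 < 168, so it has no element of order 168

No, ℤ_14 × ℤ_12 ≇ ℤ_168


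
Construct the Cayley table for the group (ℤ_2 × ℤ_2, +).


Elements: {(0,0), (0,1), (1,0), (1,1)}
Operation: componentwise addition mod (2, 2)
Entry (a, b) = ((a₁+b₁) mod 2, (a₂+b₂) mod 2)

Cayley table:
      | (0,0) | (0,1) | (1,0) | (1,1)
(0,0) | (0,0) | (0,1) | (1,0) | (1,1)
(0,1) | (0,1) | (0,0) | (1,1) | (1,0)
(1,0) | (1,0) | (1,1) | (0,0) | (0,1)
(1,1) | (1,1) | (1,0) | (0,1) | (0,0)


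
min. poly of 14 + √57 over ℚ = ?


Let α = 14 + √57. Then α - 14 = √57, so (α - 14)² = 57, giving α² - 28α + 139 = 0. Degree 2 and α ∉ ℚ, so this is the minimal polynomial.

Minimal polynomial: x² - 28x + 139


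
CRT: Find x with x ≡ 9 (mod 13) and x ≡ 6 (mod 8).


m₁ = 13, m₂ = 8, gcd = 1, so CRT applies. M = m₁·m₂ = 104
Let M₁ = M/m₁ = 8, M₂ = M/m₂ = 13
Find y₁ ≡ M₁⁻¹ (mod m₁): 8⁻¹ ≡ 5 (mod 13)
Find y₂ ≡ M₂⁻¹ (mod m₂): 13⁻¹ ≡ 5 (mod 8)
x = a₁·M₁·y₁ + a₂·M₂·y₂ = 9·8·5 + 6·13·5 = 750
Reduce mod 104: x ≡ 22
Check: 22 mod 13 = 9 ✓, 22 mod 8 = 6 ✓

x ≡ 22 (mod 104)


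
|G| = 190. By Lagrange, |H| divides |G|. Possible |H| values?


Lagrange's theorem: |H| divides |G|
|G| = 190
Divisors of 190: 1, 2, 5, 10, 19, 38, 95, 190

Possible subgroup orders: {1, 2, 5, 10, 19, 38, 95, 190}


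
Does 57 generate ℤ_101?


g generates ℤ_n iff gcd(g, n) = 1
gcd(57, 101) = 1
Since gcd = 1, 57 is a generator.

Yes, 57 generates ℤ_101


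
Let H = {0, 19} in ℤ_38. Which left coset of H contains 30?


30 + H = {30 + h (mod 38) : h ∈ H}
30+0=30, 30+19=11
30 + H = {11, 30} = 11 + H

30 + H = {11, 30}


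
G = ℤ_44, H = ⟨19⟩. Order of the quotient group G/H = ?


|⟨19⟩| = n / gcd(19, 44) = 44 / 1 = 44
H is normal (ℤ_44 is abelian).
|G/H| = |G| / |H| = 44 / 44 = 1

|G/H| = 1


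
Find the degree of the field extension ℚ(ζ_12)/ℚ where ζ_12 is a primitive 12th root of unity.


[ℚ(ζ_n):ℚ] = deg Φ_n(x) = φ(n). Here φ(12) = 4

[ℚ(ζ_12)/ℚ where ζ_12 is a primitive 12th root of unity] = 4


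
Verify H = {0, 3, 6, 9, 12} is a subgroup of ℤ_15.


Subgroup test for H = {0, 3, 6, 9, 12} in (ℤ_15, +):
(1) 0 ∈ H? Yes
(2) Closure: for all a,b ∈ H, (a+b) mod 15 ∈ H? Yes
(3) Inverses: for all a ∈ H, -a mod 15 ∈ H? Yes

Yes, H is a subgroup of ℤ_15


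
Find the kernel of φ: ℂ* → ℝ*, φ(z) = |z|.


Kernel = preimage of identity
ker(φ) = {z ∈ ℂ* | |z| = 1} = unit circle S¹

ker(φ) = S¹ (unit circle)


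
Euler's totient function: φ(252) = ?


Factor n: 252 = 2^2 × 3^2 × 7
φ(n) = n · ∏(1 - 1/p) over distinct primes p | n
φ(252) = 252 · (1 - 1/2) · (1 - 1/3) · (1 - 1/7) = 72

φ(252) = 72


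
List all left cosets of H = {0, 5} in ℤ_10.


H = {0, 5}, |H| = 2
Number of cosets = |G|/|H| = 10/2 = 5
0 + H = {0, 5}
1 + H = {1, 6}
2 + H = {2, 7}
3 + H = {3, 8}
4 + H = {4, 9}

Cosets: 0+H={0,5}; 1+H={1,6}; 2+H={2,7}; 3+H={3,8}; 4+H={4,9}


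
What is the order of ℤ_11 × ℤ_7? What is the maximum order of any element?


|ℤ_11 × ℤ_7| = 11 × 7 = 77
Max element order = lcm(11,7) = 77
Cyclic? Yes (gcd=1)

|ℤ_11×ℤ_7| = 77, max element order = 77


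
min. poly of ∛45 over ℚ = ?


∛45 satisfies x³ - 45 = 0, irreducible over ℚ (no rational root; 45 is not a perfect cube)

Minimal polynomial: x³ - 45


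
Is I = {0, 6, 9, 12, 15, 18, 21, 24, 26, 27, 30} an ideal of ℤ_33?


Check ideal conditions for I = {0, 6, 9, 12, 15, 18, 21, 24, 26, 27, 30} in ℤ_33:
(1) I is an additive subgroup? No
(2) For r ∈ ℤ_33 and a ∈ I: r·a ∈ I? No  [counterexample: r=2, a=18, r·a mod 33 = 3 ∉ I]

No, I is not an ideal of ℤ_33


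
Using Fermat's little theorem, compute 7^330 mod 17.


Fermat's little theorem: if p is prime and gcd(a,p)=1, then a^(p-1) ≡ 1 (mod p)
p = 17 is prime, gcd(7,17) = 1
Reduce exponent: 330 mod 16 = 10
So 7^330 ≡ 7^10 (mod 17)
7^10 mod 17 = 2

7^330 ≡ 2 (mod 17)


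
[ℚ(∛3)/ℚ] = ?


∛3 has minimal polynomial x³ - 3 (irreducible over ℚ since 3 is not a perfect cube)

[ℚ(∛3)/ℚ] = 3


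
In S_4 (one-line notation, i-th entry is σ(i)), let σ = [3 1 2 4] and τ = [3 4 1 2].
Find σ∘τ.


σ∘τ: apply τ first, then σ
1 →τ 3 →σ 2
2 →τ 4 →σ 4
3 →τ 1 →σ 3
4 →τ 2 →σ 1

σ∘τ = [2 4 3 1]


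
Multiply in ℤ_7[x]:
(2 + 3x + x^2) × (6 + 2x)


Expand and collect like terms; reduce coefficients mod 7:
x^0: 2·6 = 12 ≡ 5 (mod 7)
x^1: 2·2 + 3·6 = 22 ≡ 1 (mod 7)
x^2: 3·2 + 1·6 = 12 ≡ 5 (mod 7)
x^3: 1·2 = 2 ≡ 2 (mod 7)
Result: 5 + x + 5x^2 + 2x^3

f · g = 5 + x + 5x^2 + 2x^3


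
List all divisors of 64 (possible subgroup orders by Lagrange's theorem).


Lagrange's theorem: |H| divides |G|
|G| = 64
Divisors of 64: 1, 2, 4, 8, 16, 32, 64

Possible subgroup orders: {1, 2, 4, 8, 16, 32, 64}


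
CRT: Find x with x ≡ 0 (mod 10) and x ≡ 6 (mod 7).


m₁ = 10, m₂ = 7, gcd = 1, so CRT applies. M = m₁·m₂ = 70
Let M₁ = M/m₁ = 7, M₂ = M/m₂ = 10
Find y₁ ≡ M₁⁻¹ (mod m₁): 7⁻¹ ≡ 3 (mod 10)
Find y₂ ≡ M₂⁻¹ (mod m₂): 10⁻¹ ≡ 5 (mod 7)
x = a₁·M₁·y₁ + a₂·M₂·y₂ = 0·7·3 + 6·10·5 = 300
Reduce mod 70: x ≡ 20
Check: 20 mod 10 = 0 ✓, 20 mod 7 = 6 ✓

x ≡ 20 (mod 70)


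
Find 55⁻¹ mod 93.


Use the extended Euclidean algorithm to write 1 = 55·s + 93·t; then s mod 93 is the inverse.
Euclidean algorithm:
  55 = 0·93 + 55
  93 = 1·55 + 38
  55 = 1·38 + 17
  38 = 2·17 + 4
  17 = 4·4 + 1
  4 = 4·1 + 0
gcd(55,93) = 1
Back-substitution gives: 55·(22) + 93·(-13) = 1
So 55⁻¹ ≡ 22 ≡ 22 (mod 93)
Check: 55 × 22 = 1210 ≡ 1 (mod 93) ✓

55⁻¹ ≡ 22 (mod 93)


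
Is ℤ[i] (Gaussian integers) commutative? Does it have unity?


ℤ[i] is a commutative integral domain with unity 1 (in fact a Euclidean domain)
Commutative: Yes
Integral domain: Yes
Has unity: Yes

ℤ[i] (Gaussian integers): Commutative=Yes, Unity=Yes


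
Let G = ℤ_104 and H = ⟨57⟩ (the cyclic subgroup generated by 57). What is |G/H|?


|⟨57⟩| = n / gcd(57, 104) = 104 / 1 = 104
H is normal (ℤ_104 is abelian).
|G/H| = |G| / |H| = 104 / 104 = 1

|G/H| = 1


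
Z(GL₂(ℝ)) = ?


Z(G) = {g ∈ G | gx = xg for all x ∈ G}
Only scalar multiples of the identity commute with all invertible matrices

Z(GL₂(ℝ)) = {aI : a ∈ ℝ, a ≠ 0}


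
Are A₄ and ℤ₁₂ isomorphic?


Comparing A₄ and ℤ₁₂:
A₄ is non-abelian, ℤ₁₂ is abelian

No, A₄ ≇ ℤ₁₂


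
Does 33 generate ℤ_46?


g generates ℤ_n iff gcd(g, n) = 1
gcd(33, 46) = 1
Since gcd = 1, 33 is a generator.

Yes, 33 generates ℤ_46


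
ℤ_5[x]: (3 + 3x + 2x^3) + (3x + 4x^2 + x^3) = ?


Add coefficients mod 5:
x^0: 3 + 0 = 3 (mod 5)
x^1: 3 + 3 = 1 (mod 5)
x^2: 0 + 4 = 4 (mod 5)
x^3: 2 + 1 = 3 (mod 5)
Result: 3 + x + 4x^2 + 3x^3

f + g = 3 + x + 4x^2 + 3x^3


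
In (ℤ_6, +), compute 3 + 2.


Operation: addition mod 6
3 + 2 = (a + b) mod 6 with a = 3, b = 2

3 + 2 = 5


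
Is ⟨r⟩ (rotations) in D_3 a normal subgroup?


H = ⟨r⟩ (rotations) in D_3
The rotation subgroup ⟨r⟩ has index 2 in D_3, so it is normal

Yes, normal subgroup


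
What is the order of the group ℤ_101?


ℤ_n has n elements.

|ℤ_101| = 101


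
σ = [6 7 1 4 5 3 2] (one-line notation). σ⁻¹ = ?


To find σ⁻¹, swap domain and range:
σ(1) = 6 → σ⁻¹(6) = 1
σ(2) = 7 → σ⁻¹(7) = 2
σ(3) = 1 → σ⁻¹(1) = 3
σ(4) = 4 → σ⁻¹(4) = 4
σ(5) = 5 → σ⁻¹(5) = 5
σ(6) = 3 → σ⁻¹(3) = 6
σ(7) = 2 → σ⁻¹(2) = 7

σ⁻¹ = [3 7 6 4 5 1 2]


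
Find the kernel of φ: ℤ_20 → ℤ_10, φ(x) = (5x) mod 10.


Kernel = preimage of identity
ker(φ) = {x ∈ ℤ_20 : 5x ≡ 0 (mod 10)}. Since 10 | 20, φ is well-defined. The kernel is the cyclic subgroup ⟨2⟩ of ℤ_20 (order 10), i.e. {0, 2, 4, 6, 8, 10, 12, 14, 16, 18}

ker(φ) = {0, 2, 4, 6, 8, 10, 12, 14, 16, 18}


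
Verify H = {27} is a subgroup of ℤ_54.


Subgroup test for H = {27} in (ℤ_54, +):
(1) 0 ∈ H? No
(2) Closure: for all a,b ∈ H, (a+b) mod 54 ∈ H? No  [counterexample: 27 + 27 = 0 ∉ H]
(3) Inverses: for all a ∈ H, -a mod 54 ∈ H? Yes

No, H is not a subgroup of ℤ_54


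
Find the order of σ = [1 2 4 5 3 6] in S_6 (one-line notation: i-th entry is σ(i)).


Cycle decomposition: (3 4 5)
Cycle lengths: 3
Order = lcm(3) = 3

ord(σ) = 3


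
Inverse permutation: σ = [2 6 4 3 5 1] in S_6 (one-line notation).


To find σ⁻¹, swap domain and range:
σ(1) = 2 → σ⁻¹(2) = 1
σ(2) = 6 → σ⁻¹(6) = 2
σ(3) = 4 → σ⁻¹(4) = 3
σ(4) = 3 → σ⁻¹(3) = 4
σ(5) = 5 → σ⁻¹(5) = 5
σ(6) = 1 → σ⁻¹(1) = 6

σ⁻¹ = [6 1 4 3 5 2]


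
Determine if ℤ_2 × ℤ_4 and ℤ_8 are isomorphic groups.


Comparing ℤ_2 × ℤ_4 and ℤ_8:
gcd(2,4) = 2 ≠ 1. Max element order in ℤ_2×ℤ_4 is lcm(2,4) = 4 < 8, so it has no element of order 8

No, ℤ_2 × ℤ_4 ≇ ℤ_8


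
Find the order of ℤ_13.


ℤ_n has n elements.

|ℤ_13| = 13


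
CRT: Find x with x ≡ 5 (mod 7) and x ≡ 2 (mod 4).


m₁ = 7, m₂ = 4, gcd = 1, so CRT applies. M = m₁·m₂ = 28
Let M₁ = M/m₁ = 4, M₂ = M/m₂ = 7
Find y₁ ≡ M₁⁻¹ (mod m₁): 4⁻¹ ≡ 2 (mod 7)
Find y₂ ≡ M₂⁻¹ (mod m₂): 7⁻¹ ≡ 3 (mod 4)
x = a₁·M₁·y₁ + a₂·M₂·y₂ = 5·4·2 + 2·7·3 = 82
Reduce mod 28: x ≡ 26
Check: 26 mod 7 = 5 ✓, 26 mod 4 = 2 ✓

x ≡ 26 (mod 28)


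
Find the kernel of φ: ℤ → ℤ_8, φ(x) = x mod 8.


Kernel = preimage of identity
ker(φ) = {x ∈ ℤ : x ≡ 0 (mod 8)} = 8ℤ = {0, ±8, ±16, ...}

ker(φ) = 8ℤ


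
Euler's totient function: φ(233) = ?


Factor n: 233 = 233
φ(n) = n · ∏(1 - 1/p) over distinct primes p | n
φ(233) = 233 · (1 - 1/233) = 232

φ(233) = 232


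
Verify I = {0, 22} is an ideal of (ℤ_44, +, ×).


Check ideal conditions for I = {0, 22} in ℤ_44:
(1) I is an additive subgroup? Yes
(2) For r ∈ ℤ_44 and a ∈ I: r·a ∈ I? Yes

Yes, I is an ideal of ℤ_44


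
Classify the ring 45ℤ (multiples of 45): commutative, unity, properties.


45ℤ is a commutative ring under +,× but has no multiplicative identity (1 ∉ 45ℤ); it has no zero divisors, but without unity it is not an integral domain
Commutative: Yes
Integral domain: No
Has unity: No

45ℤ (multiples of 45): Commutative=Yes, Unity=No


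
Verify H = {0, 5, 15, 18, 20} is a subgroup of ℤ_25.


Subgroup test for H = {0, 5, 15, 18, 20} in (ℤ_25, +):
(1) 0 ∈ H? Yes
(2) Closure: for all a,b ∈ H, (a+b) mod 25 ∈ H? No  [counterexample: 5 + 5 = 10 ∉ H]
(3) Inverses: for all a ∈ H, -a mod 25 ∈ H? No

No, H is not a subgroup of ℤ_25


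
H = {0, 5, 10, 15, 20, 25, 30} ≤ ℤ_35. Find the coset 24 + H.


24 + H = {24 + h (mod 35) : h ∈ H}
24+0=24, 24+5=29, 24+10=34, 24+15=4, 24+20=9, 24+25=14, 24+30=19
24 + H = {4, 9, 14, 19, 24, 29, 34} = 4 + H

24 + H = {4, 9, 14, 19, 24, 29, 34}


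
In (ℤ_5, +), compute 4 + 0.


Operation: addition mod 5
4 + 0 = (a + b) mod 5 with a = 4, b = 0

4 + 0 = 4


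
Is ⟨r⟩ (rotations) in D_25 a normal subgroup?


H = ⟨r⟩ (rotations) in D_25
The rotation subgroup ⟨r⟩ has index 2 in D_25, so it is normal

Yes, normal subgroup


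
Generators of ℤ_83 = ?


g generates ℤ_n iff gcd(g,n) = 1
Prime factors of 83: 83
Generators are g ∈ {1,...,82} not divisible by any of these primes.
Generators: {1, 2, 3, 4, 5, 6, 7, 8, 9, 10, 11, 12, 13, 14, 15, 16, 17, 18, 19, 20, 21, 22, 23, 24, 25, 26, 27, 28, 29, 30, 31, 32, 33, 34, 35, 36, 37, 38, 39, 40, 41, 42, 43, 44, 45, 46, 47, 48, 49, 50, 51, 52, 53, 54, 55, 56, 57, 58, 59, 60, 61, 62, 63, 64, 65, 66, 67, 68, 69, 70, 71, 72, 73, 74, 75, 76, 77, 78, 79, 80, 81, 82}
Number of generators = φ(83) = 82

Generators of ℤ_83 = {1, 2, 3, 4, 5, 6, 7, 8, 9, 10, 11, 12, 13, 14, 15, 16, 17, 18, 19, 20, 21, 22, 23, 24, 25, 26, 27, 28, 29, 30, 31, 32, 33, 34, 35, 36, 37, 38, 39, 40, 41, 42, 43, 44, 45, 46, 47, 48, 49, 50, 51, 52, 53, 54, 55, 56, 57, 58, 59, 60, 61, 62, 63, 64, 65, 66, 67, 68, 69, 70, 71, 72, 73, 74, 75, 76, 77, 78, 79, 80, 81, 82}


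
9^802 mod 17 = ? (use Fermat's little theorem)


Fermat's little theorem: if p is prime and gcd(a,p)=1, then a^(p-1) ≡ 1 (mod p)
p = 17 is prime, gcd(9,17) = 1
Reduce exponent: 802 mod 16 = 2
So 9^802 ≡ 9^2 (mod 17)
9^2 mod 17 = 13

9^802 ≡ 13 (mod 17)


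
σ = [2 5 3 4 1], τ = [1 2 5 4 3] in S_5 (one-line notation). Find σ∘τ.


σ∘τ: apply τ first, then σ
1 →τ 1 →σ 2
2 →τ 2 →σ 5
3 →τ 5 →σ 1
4 →τ 4 →σ 4
5 →τ 3 →σ 3

σ∘τ = [2 5 1 4 3]


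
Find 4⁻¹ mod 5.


Use the extended Euclidean algorithm to write 1 = 4·s + 5·t; then s mod 5 is the inverse.
Euclidean algorithm:
  4 = 0·5 + 4
  5 = 1·4 + 1
  4 = 4·1 + 0
gcd(4,5) = 1
Back-substitution gives: 4·(-1) + 5·(1) = 1
So 4⁻¹ ≡ -1 ≡ 4 (mod 5)
Check: 4 × 4 = 16 ≡ 1 (mod 5) ✓

4⁻¹ ≡ 4 (mod 5)


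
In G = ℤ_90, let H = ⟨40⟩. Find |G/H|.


|⟨40⟩| = n / gcd(40, 90) = 90 / 10 = 9
H is normal (ℤ_90 is abelian).
|G/H| = |G| / |H| = 90 / 9 = 10

|G/H| = 10


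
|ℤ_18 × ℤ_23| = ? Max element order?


|ℤ_18 × ℤ_23| = 18 × 23 = 414
Max element order = lcm(18,23) = 414
Cyclic? Yes (gcd=1)

|ℤ_18×ℤ_23| = 414, max element order = 414


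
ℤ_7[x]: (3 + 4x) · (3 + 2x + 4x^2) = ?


Expand and collect like terms; reduce coefficients mod 7:
x^0: 3·3 = 9 ≡ 2 (mod 7)
x^1: 3·2 + 4·3 = 18 ≡ 4 (mod 7)
x^2: 3·4 + 4·2 = 20 ≡ 6 (mod 7)
x^3: 4·4 = 16 ≡ 2 (mod 7)
Result: 2 + 4x + 6x^2 + 2x^3

f · g = 2 + 4x + 6x^2 + 2x^3


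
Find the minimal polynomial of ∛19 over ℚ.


∛19 satisfies x³ - 19 = 0, irreducible over ℚ (no rational root; 19 is not a perfect cube)

Minimal polynomial: x³ - 19


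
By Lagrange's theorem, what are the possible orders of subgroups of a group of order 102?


Lagrange's theorem: |H| divides |G|
|G| = 102
Divisors of 102: 1, 2, 3, 6, 17, 34, 51, 102

Possible subgroup orders: {1, 2, 3, 6, 17, 34, 51, 102}


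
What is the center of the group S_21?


Z(G) = {g ∈ G | gx = xg for all x ∈ G}
S_n is non-abelian for n ≥ 3; Z(S_21) is trivial

Z(S_21) = {e}


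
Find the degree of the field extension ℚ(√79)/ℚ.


√79 has minimal polynomial x² - 79 (irreducible over ℚ since 79 is squarefree)

[ℚ(√79)/ℚ] = 2


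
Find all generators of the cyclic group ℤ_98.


g generates ℤ_n iff gcd(g,n) = 1
Prime factors of 98: 2, 7
Generators are g ∈ {1,...,97} not divisible by any of these primes.
Generators: {1, 3, 5, 9, 11, 13, 15, 17, 19, 23, 25, 27, 29, 31, 33, 37, 39, 41, 43, 45, 47, 51, 53, 55, 57, 59, 61, 65, 67, 69, 71, 73, 75, 79, 81, 83, 85, 87, 89, 93, 95, 97}
Number of generators = φ(98) = 42

Generators of ℤ_98 = {1, 3, 5, 9, 11, 13, 15, 17, 19, 23, 25, 27, 29, 31, 33, 37, 39, 41, 43, 45, 47, 51, 53, 55, 57, 59, 61, 65, 67, 69, 71, 73, 75, 79, 81, 83, 85, 87, 89, 93, 95, 97}


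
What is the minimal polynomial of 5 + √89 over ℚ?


Let α = 5 + √89. Then α - 5 = √89, so (α - 5)² = 89, giving α² - 10α - 64 = 0. Degree 2 and α ∉ ℚ, so this is the minimal polynomial.

Minimal polynomial: x² - 10x - 64


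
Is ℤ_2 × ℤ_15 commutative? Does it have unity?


Direct product ring; commutative with unity (1,1); but (1,0)·(0,1) = (0,0) gives zero divisors, so not an integral domain
Commutative: Yes
Integral domain: No
Has unity: Yes

ℤ_2 × ℤ_15: Commutative=Yes, Unity=Yes


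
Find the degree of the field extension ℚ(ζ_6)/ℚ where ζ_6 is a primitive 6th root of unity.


[ℚ(ζ_n):ℚ] = deg Φ_n(x) = φ(n). Here φ(6) = 2

[ℚ(ζ_6)/ℚ where ζ_6 is a primitive 6th root of unity] = 2


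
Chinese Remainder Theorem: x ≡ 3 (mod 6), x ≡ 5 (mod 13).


m₁ = 6, m₂ = 13, gcd = 1, so CRT applies. M = m₁·m₂ = 78
Let M₁ = M/m₁ = 13, M₂ = M/m₂ = 6
Find y₁ ≡ M₁⁻¹ (mod m₁): 13⁻¹ ≡ 1 (mod 6)
Find y₂ ≡ M₂⁻¹ (mod m₂): 6⁻¹ ≡ 11 (mod 13)
x = a₁·M₁·y₁ + a₂·M₂·y₂ = 3·13·1 + 5·6·11 = 369
Reduce mod 78: x ≡ 57
Check: 57 mod 6 = 3 ✓, 57 mod 13 = 5 ✓

x ≡ 57 (mod 78)


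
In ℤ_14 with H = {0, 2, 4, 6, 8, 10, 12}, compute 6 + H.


6 + H = {6 + h (mod 14) : h ∈ H}
6+0=6, 6+2=8, 6+4=10, 6+6=12, 6+8=0, 6+10=2, 6+12=4
6 + H = {0, 2, 4, 6, 8, 10, 12} = 0 + H

6 + H = {0, 2, 4, 6, 8, 10, 12}


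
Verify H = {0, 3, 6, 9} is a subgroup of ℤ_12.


Subgroup test for H = {0, 3, 6, 9} in (ℤ_12, +):
(1) 0 ∈ H? Yes
(2) Closure: for all a,b ∈ H, (a+b) mod 12 ∈ H? Yes
(3) Inverses: for all a ∈ H, -a mod 12 ∈ H? Yes

Yes, H is a subgroup of ℤ_12


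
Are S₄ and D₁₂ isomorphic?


Comparing S₄ and D₁₂:
S₄ has trivial center; D₁₂ has center {e, r⁶}

No, S₄ ≇ D₁₂


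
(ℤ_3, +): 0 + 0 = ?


Operation: addition mod 3
0 + 0 = (a + b) mod 3 with a = 0, b = 0

0 + 0 = 0


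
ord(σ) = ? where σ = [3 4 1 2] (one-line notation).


Cycle decomposition: (1 3) (2 4)
Cycle lengths: 2, 2
Order = lcm(2, 2) = 2

ord(σ) = 2


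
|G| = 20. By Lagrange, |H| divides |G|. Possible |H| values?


Lagrange's theorem: |H| divides |G|
|G| = 20
Divisors of 20: 1, 2, 4, 5, 10, 20

Possible subgroup orders: {1, 2, 4, 5, 10, 20}


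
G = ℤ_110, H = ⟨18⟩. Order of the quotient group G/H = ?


|⟨18⟩| = n / gcd(18, 110) = 110 / 2 = 55
H is normal (ℤ_110 is abelian).
|G/H| = |G| / |H| = 110 / 55 = 2

|G/H| = 2


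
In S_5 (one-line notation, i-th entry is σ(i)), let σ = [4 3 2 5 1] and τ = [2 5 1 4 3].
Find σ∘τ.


σ∘τ: apply τ first, then σ
1 →τ 2 →σ 3
2 →τ 5 →σ 1
3 →τ 1 →σ 4
4 →τ 4 →σ 5
5 →τ 3 →σ 2

σ∘τ = [3 1 4 5 2]


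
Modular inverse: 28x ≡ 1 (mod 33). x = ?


Use the extended Euclidean algorithm to write 1 = 28·s + 33·t; then s mod 33 is the inverse.
Euclidean algorithm:
  28 = 0·33 + 28
  33 = 1·28 + 5
  28 = 5·5 + 3
  5 = 1·3 + 2
  3 = 1·2 + 1
  2 = 2·1 + 0
gcd(28,33) = 1
Back-substitution gives: 28·(13) + 33·(-11) = 1
So 28⁻¹ ≡ 13 ≡ 13 (mod 33)
Check: 28 × 13 = 364 ≡ 1 (mod 33) ✓

28⁻¹ ≡ 13 (mod 33)


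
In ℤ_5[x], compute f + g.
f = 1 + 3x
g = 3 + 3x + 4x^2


Add coefficients mod 5:
x^0: 1 + 3 = 4 (mod 5)
x^1: 3 + 3 = 1 (mod 5)
x^2: 0 + 4 = 4 (mod 5)
Result: 4 + x + 4x^2

f + g = 4 + x + 4x^2


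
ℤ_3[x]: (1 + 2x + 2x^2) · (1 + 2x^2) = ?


Expand and collect like terms; reduce coefficients mod 3:
x^0: 1·1 = 1 ≡ 1 (mod 3)
x^1: 1·0 + 2·1 = 2 ≡ 2 (mod 3)
x^2: 1·2 + 2·0 + 2·1 = 4 ≡ 1 (mod 3)
x^3: 2·2 + 2·0 = 4 ≡ 1 (mod 3)
x^4: 2·2 = 4 ≡ 1 (mod 3)
Result: 1 + 2x + x^2 + x^3 + x^4

f · g = 1 + 2x + x^2 + x^3 + x^4


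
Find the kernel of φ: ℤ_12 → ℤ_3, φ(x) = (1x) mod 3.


Kernel = preimage of identity
ker(φ) = {x ∈ ℤ_12 : 1x ≡ 0 (mod 3)}. Since 3 | 12, φ is well-defined. The kernel is the cyclic subgroup ⟨3⟩ of ℤ_12 (order 4), i.e. {0, 3, 6, 9}

ker(φ) = {0, 3, 6, 9}


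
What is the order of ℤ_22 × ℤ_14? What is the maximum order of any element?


|ℤ_22 × ℤ_14| = 22 × 14 = 308
Max element order = lcm(22,14) = 154
Cyclic? No (gcd=2)

|ℤ_22×ℤ_14| = 308, max element order = 154


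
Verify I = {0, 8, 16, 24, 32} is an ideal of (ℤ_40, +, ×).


Check ideal conditions for I = {0, 8, 16, 24, 32} in ℤ_40:
(1) I is an additive subgroup? Yes
(2) For r ∈ ℤ_40 and a ∈ I: r·a ∈ I? Yes

Yes, I is an ideal of ℤ_40


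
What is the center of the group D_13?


Z(G) = {g ∈ G | gx = xg for all x ∈ G}
For odd n, Z(D_n) = {e}: no nontrivial rotation commutes with all reflections

Z(D_13) = {e}


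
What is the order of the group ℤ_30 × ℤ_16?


|A × B| = |A| · |B|
|ℤ_30 × ℤ_16| = 30 × 16 = 480

|ℤ_30 × ℤ_16| = 480


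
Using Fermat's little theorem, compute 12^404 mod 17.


Fermat's little theorem: if p is prime and gcd(a,p)=1, then a^(p-1) ≡ 1 (mod p)
p = 17 is prime, gcd(12,17) = 1
Reduce exponent: 404 mod 16 = 4
So 12^404 ≡ 12^4 (mod 17)
12^4 mod 17 = 13

12^404 ≡ 13 (mod 17)
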